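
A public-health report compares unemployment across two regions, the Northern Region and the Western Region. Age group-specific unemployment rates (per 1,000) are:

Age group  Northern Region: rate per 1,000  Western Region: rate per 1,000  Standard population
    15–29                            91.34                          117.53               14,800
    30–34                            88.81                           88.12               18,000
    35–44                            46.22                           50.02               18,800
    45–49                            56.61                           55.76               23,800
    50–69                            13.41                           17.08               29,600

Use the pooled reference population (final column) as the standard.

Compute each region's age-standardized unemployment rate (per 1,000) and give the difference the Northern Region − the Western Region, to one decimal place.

Standard total = 105,000; weights = 0.1410, 0.1714, 0.1790, 0.2267, 0.2819.
The Northern Region: 0.1410×91.34 + 0.1714×88.81 + 0.1790×46.22 + 0.2267×56.61 + 0.2819×13.41 = 52.9867 per 1,000.
The Western Region: 0.1410×117.53 + 0.1714×88.12 + 0.1790×50.02 + 0.2267×55.76 + 0.2819×17.08 = 58.0822 per 1,000.
Difference = 52.9867 − 58.0822 = -5.0956.

-5.1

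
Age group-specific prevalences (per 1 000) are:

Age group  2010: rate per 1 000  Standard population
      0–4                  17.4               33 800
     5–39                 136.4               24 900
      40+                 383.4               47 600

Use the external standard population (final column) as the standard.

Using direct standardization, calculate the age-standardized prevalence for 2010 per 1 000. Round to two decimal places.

209.17

Standard total = 106 300; weights = 0.3180, 0.2342, 0.4478.
Standardized rate: 0.3180×17.4 + 0.2342×136.4 + 0.4478×383.4 = 209.1658 per 1 000.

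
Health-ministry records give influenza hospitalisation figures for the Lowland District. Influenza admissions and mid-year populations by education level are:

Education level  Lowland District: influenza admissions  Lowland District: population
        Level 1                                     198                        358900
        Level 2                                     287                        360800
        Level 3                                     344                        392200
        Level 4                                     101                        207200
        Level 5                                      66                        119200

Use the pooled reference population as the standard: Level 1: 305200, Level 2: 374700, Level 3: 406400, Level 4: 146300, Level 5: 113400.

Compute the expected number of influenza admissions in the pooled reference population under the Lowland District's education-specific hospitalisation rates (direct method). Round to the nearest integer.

Education-specific rates per 100000 for the Lowland District: 55.17, 79.55, 87.71, 48.75, 55.37.
Expected influenza admissions = Σ (standard pop × education-specific rate ÷ 100000)
= 305200×55.17/100000 + 374700×79.55/100000 + 406400×87.71/100000 + 146300×48.75/100000 + 113400×55.37/100000
= 168.37 + 298.06 + 356.45 + 71.31 + 62.79 = 956.99.

957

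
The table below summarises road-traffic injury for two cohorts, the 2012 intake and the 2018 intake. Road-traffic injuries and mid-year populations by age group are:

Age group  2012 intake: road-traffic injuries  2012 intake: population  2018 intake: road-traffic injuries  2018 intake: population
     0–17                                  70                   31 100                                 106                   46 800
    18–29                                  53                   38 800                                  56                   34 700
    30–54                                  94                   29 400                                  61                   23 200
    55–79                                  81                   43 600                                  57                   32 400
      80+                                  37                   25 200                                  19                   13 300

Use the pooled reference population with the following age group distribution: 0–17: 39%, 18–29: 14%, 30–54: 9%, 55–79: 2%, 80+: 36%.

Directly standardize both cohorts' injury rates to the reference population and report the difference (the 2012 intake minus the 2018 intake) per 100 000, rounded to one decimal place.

Age-specific rates per 100 000 for the 2012 intake: 225.08, 136.60, 319.73, 185.78, 146.83.
For the 2018 intake: 226.50, 161.38, 262.93, 175.93, 142.86.
Standard weights: 0.39, 0.14, 0.09, 0.02, 0.36.
The 2012 intake: 0.3900×225.08 + 0.1400×136.60 + 0.0900×319.73 + 0.0200×185.78 + 0.3600×146.83 = 192.2533 per 100 000.
The 2018 intake: 0.3900×226.50 + 0.1400×161.38 + 0.0900×262.93 + 0.0200×175.93 + 0.3600×142.86 = 189.5379 per 100 000.
Difference = 192.2533 − 189.5379 = 2.7154.

2.7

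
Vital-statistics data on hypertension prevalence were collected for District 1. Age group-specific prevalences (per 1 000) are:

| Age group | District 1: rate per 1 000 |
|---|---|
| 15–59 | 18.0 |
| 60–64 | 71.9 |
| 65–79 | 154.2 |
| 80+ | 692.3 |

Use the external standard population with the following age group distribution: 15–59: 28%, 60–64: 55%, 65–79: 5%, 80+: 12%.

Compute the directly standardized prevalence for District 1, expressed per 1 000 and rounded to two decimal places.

Standard weights: 0.28, 0.55, 0.05, 0.12.
Standardized rate: 0.2800×18.0 + 0.5500×71.9 + 0.0500×154.2 + 0.1200×692.3 = 135.3710 per 1 000.

135.37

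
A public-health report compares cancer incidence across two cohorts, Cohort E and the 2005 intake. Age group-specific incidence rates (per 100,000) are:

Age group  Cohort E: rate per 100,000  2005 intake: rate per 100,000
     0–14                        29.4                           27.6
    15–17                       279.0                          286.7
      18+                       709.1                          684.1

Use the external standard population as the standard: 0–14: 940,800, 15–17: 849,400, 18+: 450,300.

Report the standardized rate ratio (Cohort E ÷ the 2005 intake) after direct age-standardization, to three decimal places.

1.011

Standard total = 2,240,500; weights = 0.4199, 0.3791, 0.2010.
Cohort E: 0.4199×29.4 + 0.3791×279.0 + 0.2010×709.1 = 260.6337 per 100,000.
The 2005 intake: 0.4199×27.6 + 0.3791×286.7 + 0.2010×684.1 = 257.7725 per 100,000.
Ratio = 260.6337 ÷ 257.7725 = 1.01110.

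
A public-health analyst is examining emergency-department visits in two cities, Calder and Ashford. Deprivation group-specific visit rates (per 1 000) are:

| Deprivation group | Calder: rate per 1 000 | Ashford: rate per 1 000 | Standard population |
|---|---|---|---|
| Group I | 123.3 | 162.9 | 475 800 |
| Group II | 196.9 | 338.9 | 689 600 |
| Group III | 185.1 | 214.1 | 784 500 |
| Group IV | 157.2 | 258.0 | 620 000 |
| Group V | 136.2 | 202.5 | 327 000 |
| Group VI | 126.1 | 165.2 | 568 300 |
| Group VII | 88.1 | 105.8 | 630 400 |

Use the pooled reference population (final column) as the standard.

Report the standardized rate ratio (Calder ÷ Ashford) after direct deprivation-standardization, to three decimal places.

0.703

Standard total = 4 095 600; weights = 0.1162, 0.1684, 0.1915, 0.1514, 0.0798, 0.1388, 0.1539.
Calder: 0.1162×123.3 + 0.1684×196.9 + 0.1915×185.1 + 0.1514×157.2 + 0.0798×136.2 + 0.1388×126.1 + 0.1539×88.1 = 148.6624 per 1 000.
Ashford: 0.1162×162.9 + 0.1684×338.9 + 0.1915×214.1 + 0.1514×258.0 + 0.0798×202.5 + 0.1388×165.2 + 0.1539×105.8 = 211.4298 per 1 000.
Ratio = 148.6624 ÷ 211.4298 = 0.70313.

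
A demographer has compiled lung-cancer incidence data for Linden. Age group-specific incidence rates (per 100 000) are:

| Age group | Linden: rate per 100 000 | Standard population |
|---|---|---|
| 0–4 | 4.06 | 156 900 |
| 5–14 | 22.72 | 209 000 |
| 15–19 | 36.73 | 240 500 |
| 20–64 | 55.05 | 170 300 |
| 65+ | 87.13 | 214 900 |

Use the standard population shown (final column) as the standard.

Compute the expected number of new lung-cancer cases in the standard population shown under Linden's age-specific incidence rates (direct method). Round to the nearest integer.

423

Expected new lung-cancer cases = Σ (standard pop × age-specific rate ÷ 100 000)
= 156 900×4.06/100 000 + 209 000×22.72/100 000 + 240 500×36.73/100 000 + 170 300×55.05/100 000 + 214 900×87.13/100 000
= 6.37 + 47.48 + 88.34 + 93.75 + 187.24 = 423.18.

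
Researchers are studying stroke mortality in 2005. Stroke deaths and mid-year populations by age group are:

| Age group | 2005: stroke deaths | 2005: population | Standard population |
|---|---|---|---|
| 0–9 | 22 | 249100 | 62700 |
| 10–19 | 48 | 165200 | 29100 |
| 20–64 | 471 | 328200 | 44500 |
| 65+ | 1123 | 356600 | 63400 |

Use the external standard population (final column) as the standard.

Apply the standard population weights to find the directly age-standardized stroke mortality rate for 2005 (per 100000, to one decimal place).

Age-specific rates per 100000 for 2005: 8.83, 29.06, 143.51, 314.92.
Standard total = 199700; weights = 0.3140, 0.1457, 0.2228, 0.3175.
Standardized rate: 0.3140×8.83 + 0.1457×29.06 + 0.2228×143.51 + 0.3175×314.92 = 138.9650 per 100000.

139.0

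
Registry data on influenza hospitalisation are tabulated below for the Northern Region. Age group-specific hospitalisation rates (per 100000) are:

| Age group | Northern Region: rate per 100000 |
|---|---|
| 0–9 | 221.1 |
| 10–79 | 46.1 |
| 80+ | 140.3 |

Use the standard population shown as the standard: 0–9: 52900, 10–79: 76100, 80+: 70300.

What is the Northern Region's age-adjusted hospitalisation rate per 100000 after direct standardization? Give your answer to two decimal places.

125.78

Standard total = 199300; weights = 0.2654, 0.3818, 0.3527.
Standardized rate: 0.2654×221.1 + 0.3818×46.1 + 0.3527×140.3 = 125.7777 per 100000.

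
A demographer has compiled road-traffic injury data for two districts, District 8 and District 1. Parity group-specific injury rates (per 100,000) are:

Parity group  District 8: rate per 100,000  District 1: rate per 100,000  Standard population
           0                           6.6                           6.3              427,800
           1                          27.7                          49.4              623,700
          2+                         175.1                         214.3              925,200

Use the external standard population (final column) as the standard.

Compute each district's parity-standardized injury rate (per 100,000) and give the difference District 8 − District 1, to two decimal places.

-25.13

Standard total = 1,976,700; weights = 0.2164, 0.3155, 0.4681.
District 8: 0.2164×6.6 + 0.3155×27.7 + 0.4681×175.1 = 92.1245 per 100,000.
District 1: 0.2164×6.3 + 0.3155×49.4 + 0.4681×214.3 = 117.2542 per 100,000.
Difference = 92.1245 − 117.2542 = -25.1297.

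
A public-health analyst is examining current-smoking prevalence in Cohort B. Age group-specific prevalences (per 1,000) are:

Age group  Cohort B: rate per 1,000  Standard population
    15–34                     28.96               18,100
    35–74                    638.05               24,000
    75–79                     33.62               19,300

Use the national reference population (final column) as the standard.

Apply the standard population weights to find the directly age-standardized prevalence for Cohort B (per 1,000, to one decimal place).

268.5

Standard total = 61,400; weights = 0.2948, 0.3909, 0.3143.
Standardized rate: 0.2948×28.96 + 0.3909×638.05 + 0.3143×33.62 = 268.5056 per 1,000.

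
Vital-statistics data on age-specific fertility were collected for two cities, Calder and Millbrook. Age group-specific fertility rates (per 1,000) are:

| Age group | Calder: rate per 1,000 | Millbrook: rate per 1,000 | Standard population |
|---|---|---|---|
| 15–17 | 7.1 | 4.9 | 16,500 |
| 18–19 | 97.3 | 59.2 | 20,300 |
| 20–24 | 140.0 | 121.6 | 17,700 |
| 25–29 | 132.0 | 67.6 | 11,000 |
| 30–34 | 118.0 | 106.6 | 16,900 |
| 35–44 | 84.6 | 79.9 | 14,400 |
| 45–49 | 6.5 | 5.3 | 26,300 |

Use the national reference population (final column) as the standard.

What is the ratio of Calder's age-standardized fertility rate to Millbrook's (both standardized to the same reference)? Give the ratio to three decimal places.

Standard total = 123,100; weights = 0.1340, 0.1649, 0.1438, 0.0894, 0.1373, 0.1170, 0.2136.
Calder: 0.1340×7.1 + 0.1649×97.3 + 0.1438×140.0 + 0.0894×132.0 + 0.1373×118.0 + 0.1170×84.6 + 0.2136×6.5 = 76.4072 per 1,000.
Millbrook: 0.1340×4.9 + 0.1649×59.2 + 0.1438×121.6 + 0.0894×67.6 + 0.1373×106.6 + 0.1170×79.9 + 0.2136×5.3 = 59.0578 per 1,000.
Ratio = 76.4072 ÷ 59.0578 = 1.29377.

1.294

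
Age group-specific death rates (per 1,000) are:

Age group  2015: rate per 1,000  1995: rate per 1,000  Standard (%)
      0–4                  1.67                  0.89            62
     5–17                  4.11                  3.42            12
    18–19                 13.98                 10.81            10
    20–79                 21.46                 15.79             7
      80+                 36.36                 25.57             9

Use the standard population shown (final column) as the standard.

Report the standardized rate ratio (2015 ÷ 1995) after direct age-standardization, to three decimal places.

Standard weights: 0.62, 0.12, 0.10, 0.07, 0.09.
2015: 0.6200×1.67 + 0.1200×4.11 + 0.1000×13.98 + 0.0700×21.46 + 0.0900×36.36 = 7.7012 per 1,000.
1995: 0.6200×0.89 + 0.1200×3.42 + 0.1000×10.81 + 0.0700×15.79 + 0.0900×25.57 = 5.4498 per 1,000.
Ratio = 7.7012 ÷ 5.4498 = 1.41312.

1.413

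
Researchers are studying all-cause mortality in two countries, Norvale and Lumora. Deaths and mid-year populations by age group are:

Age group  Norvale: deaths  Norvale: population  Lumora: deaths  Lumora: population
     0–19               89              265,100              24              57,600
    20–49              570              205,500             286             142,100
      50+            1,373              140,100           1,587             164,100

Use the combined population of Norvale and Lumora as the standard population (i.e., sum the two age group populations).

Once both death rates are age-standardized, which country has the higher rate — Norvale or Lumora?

Norvale

Age-specific rates per 100,000 for Norvale: 33.57, 277.37, 980.01.
For Lumora: 41.67, 201.27, 967.09.
Combined standard total = 974,500; weights = 0.3311, 0.3567, 0.3122.
Norvale: 0.3311×33.57 + 0.3567×277.37 + 0.3122×980.01 = 415.9761 per 100,000.
Lumora: 0.3311×41.67 + 0.3567×201.27 + 0.3122×967.09 = 387.4766 per 100,000.
The crude rates (332.73 vs 521.44) would put Lumora higher, but that reflects its age composition; once standardized to a common age structure, Norvale has the higher underlying rate.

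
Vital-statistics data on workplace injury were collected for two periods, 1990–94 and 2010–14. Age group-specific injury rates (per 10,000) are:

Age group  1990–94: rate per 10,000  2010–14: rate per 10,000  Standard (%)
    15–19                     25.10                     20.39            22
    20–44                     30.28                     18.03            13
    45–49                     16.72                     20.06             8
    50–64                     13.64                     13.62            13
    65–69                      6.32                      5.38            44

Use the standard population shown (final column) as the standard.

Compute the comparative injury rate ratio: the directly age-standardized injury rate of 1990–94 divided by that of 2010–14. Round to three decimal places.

Standard weights: 0.22, 0.13, 0.08, 0.13, 0.44.
1990–94: 0.2200×25.10 + 0.1300×30.28 + 0.0800×16.72 + 0.1300×13.64 + 0.4400×6.32 = 15.3500 per 10,000.
2010–14: 0.2200×20.39 + 0.1300×18.03 + 0.0800×20.06 + 0.1300×13.62 + 0.4400×5.38 = 12.5723 per 10,000.
Ratio = 15.3500 ÷ 12.5723 = 1.22094.

1.221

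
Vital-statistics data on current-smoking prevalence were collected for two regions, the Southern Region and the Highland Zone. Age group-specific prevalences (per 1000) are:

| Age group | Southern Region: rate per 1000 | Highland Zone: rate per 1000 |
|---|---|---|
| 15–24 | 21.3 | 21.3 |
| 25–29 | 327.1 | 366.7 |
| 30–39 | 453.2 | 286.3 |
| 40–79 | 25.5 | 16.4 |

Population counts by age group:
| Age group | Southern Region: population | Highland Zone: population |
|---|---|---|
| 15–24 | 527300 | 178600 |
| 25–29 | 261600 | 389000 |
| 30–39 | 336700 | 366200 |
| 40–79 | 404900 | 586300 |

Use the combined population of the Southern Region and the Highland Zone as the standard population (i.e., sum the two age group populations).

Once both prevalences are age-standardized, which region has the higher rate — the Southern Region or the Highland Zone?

Combined standard total = 3050600; weights = 0.2314, 0.2133, 0.2304, 0.3249.
The Southern Region: 0.2314×21.3 + 0.2133×327.1 + 0.2304×453.2 + 0.3249×25.5 = 187.3982 per 1000.
The Highland Zone: 0.2314×21.3 + 0.2133×366.7 + 0.2304×286.3 + 0.3249×16.4 = 154.4308 per 1000.
The crude rates (169.70 vs 171.64) would put the Highland Zone higher, but that reflects its age composition; once standardized to a common age structure, the Southern Region has the higher underlying rate.

Southern Region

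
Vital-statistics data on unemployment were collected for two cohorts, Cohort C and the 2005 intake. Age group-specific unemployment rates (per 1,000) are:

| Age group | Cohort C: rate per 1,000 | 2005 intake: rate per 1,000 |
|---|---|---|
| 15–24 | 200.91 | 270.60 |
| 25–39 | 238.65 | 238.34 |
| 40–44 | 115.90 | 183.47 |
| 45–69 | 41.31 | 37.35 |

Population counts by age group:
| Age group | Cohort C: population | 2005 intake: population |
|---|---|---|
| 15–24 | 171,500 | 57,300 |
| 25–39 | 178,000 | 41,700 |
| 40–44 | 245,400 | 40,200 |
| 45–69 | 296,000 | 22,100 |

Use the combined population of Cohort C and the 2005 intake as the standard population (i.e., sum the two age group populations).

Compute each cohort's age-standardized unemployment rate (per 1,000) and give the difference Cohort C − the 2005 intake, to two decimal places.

Combined standard total = 1,052,200; weights = 0.2174, 0.2088, 0.2714, 0.3023.
Cohort C: 0.2174×200.91 + 0.2088×238.65 + 0.2714×115.90 + 0.3023×41.31 = 137.4657 per 1,000.
The 2005 intake: 0.2174×270.60 + 0.2088×238.34 + 0.2714×183.47 + 0.3023×37.35 = 169.6984 per 1,000.
Difference = 137.4657 − 169.6984 = -32.2327.

-32.23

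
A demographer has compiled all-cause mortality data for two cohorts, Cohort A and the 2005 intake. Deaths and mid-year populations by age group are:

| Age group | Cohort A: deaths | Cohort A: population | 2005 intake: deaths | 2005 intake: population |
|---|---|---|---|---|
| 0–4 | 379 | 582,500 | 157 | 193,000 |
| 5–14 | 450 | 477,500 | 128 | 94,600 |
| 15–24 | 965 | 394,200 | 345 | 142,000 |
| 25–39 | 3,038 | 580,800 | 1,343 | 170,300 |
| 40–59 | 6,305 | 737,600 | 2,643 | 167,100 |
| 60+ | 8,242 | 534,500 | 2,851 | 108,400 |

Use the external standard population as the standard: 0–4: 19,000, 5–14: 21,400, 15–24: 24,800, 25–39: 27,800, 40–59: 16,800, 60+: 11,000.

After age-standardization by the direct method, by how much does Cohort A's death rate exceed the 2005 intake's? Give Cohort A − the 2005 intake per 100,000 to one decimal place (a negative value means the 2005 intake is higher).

-270.7

Age-specific rates per 100,000 for Cohort A: 65.06, 94.24, 244.80, 523.07, 854.80, 1542.00.
For the 2005 intake: 81.35, 135.31, 242.96, 788.61, 1581.69, 2630.07.
Standard total = 120,800; weights = 0.1573, 0.1772, 0.2053, 0.2301, 0.1391, 0.0911.
Cohort A: 0.1573×65.06 + 0.1772×94.24 + 0.2053×244.80 + 0.2301×523.07 + 0.1391×854.80 + 0.0911×1542.00 = 456.8547 per 100,000.
The 2005 intake: 0.1573×81.35 + 0.1772×135.31 + 0.2053×242.96 + 0.2301×788.61 + 0.1391×1581.69 + 0.0911×2630.07 = 727.5909 per 100,000.
Difference = 456.8547 − 727.5909 = -270.7362.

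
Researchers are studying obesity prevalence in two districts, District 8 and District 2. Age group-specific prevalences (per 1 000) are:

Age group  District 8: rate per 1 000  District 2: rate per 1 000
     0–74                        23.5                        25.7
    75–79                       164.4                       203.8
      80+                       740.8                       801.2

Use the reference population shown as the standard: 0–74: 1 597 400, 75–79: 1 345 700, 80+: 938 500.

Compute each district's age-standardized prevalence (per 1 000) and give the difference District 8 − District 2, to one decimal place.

-29.2

Standard total = 3 881 600; weights = 0.4115, 0.3467, 0.2418.
District 8: 0.4115×23.5 + 0.3467×164.4 + 0.2418×740.8 = 245.7782 per 1 000.
District 2: 0.4115×25.7 + 0.3467×203.8 + 0.2418×801.2 = 274.9467 per 1 000.
Difference = 245.7782 − 274.9467 = -29.1685.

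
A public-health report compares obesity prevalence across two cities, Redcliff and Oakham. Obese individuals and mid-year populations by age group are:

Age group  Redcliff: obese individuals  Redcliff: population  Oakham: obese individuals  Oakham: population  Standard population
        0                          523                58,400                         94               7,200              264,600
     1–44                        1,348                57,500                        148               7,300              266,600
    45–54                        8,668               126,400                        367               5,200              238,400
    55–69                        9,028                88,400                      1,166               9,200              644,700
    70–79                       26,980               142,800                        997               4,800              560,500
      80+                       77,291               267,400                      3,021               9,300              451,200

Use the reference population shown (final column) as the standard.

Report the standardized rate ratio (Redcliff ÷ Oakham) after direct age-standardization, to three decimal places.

Age-specific rates per 1,000 for Redcliff: 8.955, 23.443, 68.576, 102.127, 188.936, 289.046.
For Oakham: 13.056, 20.274, 70.577, 126.739, 207.708, 324.839.
Standard total = 2,426,000; weights = 0.1091, 0.1099, 0.0983, 0.2657, 0.2310, 0.1860.
Redcliff: 0.1091×8.955 + 0.1099×23.443 + 0.0983×68.576 + 0.2657×102.127 + 0.2310×188.936 + 0.1860×289.046 = 134.8414 per 1,000.
Oakham: 0.1091×13.056 + 0.1099×20.274 + 0.0983×70.577 + 0.2657×126.739 + 0.2310×207.708 + 0.1860×324.839 = 152.6717 per 1,000.
Ratio = 134.8414 ÷ 152.6717 = 0.88321.

0.883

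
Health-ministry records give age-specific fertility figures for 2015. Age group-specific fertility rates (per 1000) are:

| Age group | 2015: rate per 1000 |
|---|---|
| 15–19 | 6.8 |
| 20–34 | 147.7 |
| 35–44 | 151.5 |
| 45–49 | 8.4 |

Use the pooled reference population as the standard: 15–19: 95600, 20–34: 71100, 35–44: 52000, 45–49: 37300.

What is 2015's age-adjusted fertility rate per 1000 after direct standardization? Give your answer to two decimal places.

75.56

Standard total = 256000; weights = 0.3734, 0.2777, 0.2031, 0.1457.
Standardized rate: 0.3734×6.8 + 0.2777×147.7 + 0.2031×151.5 + 0.1457×8.4 = 75.5581 per 1000.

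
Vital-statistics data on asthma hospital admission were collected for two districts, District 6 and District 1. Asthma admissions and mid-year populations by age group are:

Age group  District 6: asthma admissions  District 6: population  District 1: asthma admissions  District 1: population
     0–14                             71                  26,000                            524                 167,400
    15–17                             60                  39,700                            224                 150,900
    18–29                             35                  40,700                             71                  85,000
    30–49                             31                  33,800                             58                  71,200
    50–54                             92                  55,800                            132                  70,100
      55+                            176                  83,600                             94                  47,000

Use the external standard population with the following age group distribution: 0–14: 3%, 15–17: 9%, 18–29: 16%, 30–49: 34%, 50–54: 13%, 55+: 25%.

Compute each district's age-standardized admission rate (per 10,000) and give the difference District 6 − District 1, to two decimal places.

0.25

Age-specific rates per 10,000 for District 6: 27.31, 15.11, 8.60, 9.17, 16.49, 21.05.
For District 1: 31.30, 14.84, 8.35, 8.15, 18.83, 20.00.
Standard weights: 0.03, 0.09, 0.16, 0.34, 0.13, 0.25.
District 6: 0.0300×27.31 + 0.0900×15.11 + 0.1600×8.60 + 0.3400×9.17 + 0.1300×16.49 + 0.2500×21.05 = 14.0802 per 10,000.
District 1: 0.0300×31.30 + 0.0900×14.84 + 0.1600×8.35 + 0.3400×8.15 + 0.1300×18.83 + 0.2500×20.00 = 13.8291 per 10,000.
Difference = 14.0802 − 13.8291 = 0.2511.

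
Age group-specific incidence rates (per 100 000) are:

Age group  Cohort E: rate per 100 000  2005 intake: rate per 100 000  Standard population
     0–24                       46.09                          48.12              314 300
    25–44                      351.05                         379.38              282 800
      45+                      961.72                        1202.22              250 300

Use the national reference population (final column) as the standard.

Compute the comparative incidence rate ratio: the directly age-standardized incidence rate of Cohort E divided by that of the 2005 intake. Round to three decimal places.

Standard total = 847 400; weights = 0.3709, 0.3337, 0.2954.
Cohort E: 0.3709×46.09 + 0.3337×351.05 + 0.2954×961.72 = 418.3167 per 100 000.
The 2005 intake: 0.3709×48.12 + 0.3337×379.38 + 0.2954×1202.22 = 499.5615 per 100 000.
Ratio = 418.3167 ÷ 499.5615 = 0.83737.

0.837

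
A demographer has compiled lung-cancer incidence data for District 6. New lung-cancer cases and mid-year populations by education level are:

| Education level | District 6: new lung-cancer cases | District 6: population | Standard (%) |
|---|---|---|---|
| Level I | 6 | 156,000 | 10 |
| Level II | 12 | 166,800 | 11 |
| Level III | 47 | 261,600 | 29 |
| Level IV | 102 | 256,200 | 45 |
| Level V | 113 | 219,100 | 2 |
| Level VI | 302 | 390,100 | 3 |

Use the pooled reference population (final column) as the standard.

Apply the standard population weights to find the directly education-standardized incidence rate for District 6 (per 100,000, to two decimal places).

Education-specific rates per 100,000 for District 6: 3.85, 7.19, 17.97, 39.81, 51.57, 77.42.
Standard weights: 0.10, 0.11, 0.29, 0.45, 0.02, 0.03.
Standardized rate: 0.1000×3.85 + 0.1100×7.19 + 0.2900×17.97 + 0.4500×39.81 + 0.0200×51.57 + 0.0300×77.42 = 27.6559 per 100,000.

27.66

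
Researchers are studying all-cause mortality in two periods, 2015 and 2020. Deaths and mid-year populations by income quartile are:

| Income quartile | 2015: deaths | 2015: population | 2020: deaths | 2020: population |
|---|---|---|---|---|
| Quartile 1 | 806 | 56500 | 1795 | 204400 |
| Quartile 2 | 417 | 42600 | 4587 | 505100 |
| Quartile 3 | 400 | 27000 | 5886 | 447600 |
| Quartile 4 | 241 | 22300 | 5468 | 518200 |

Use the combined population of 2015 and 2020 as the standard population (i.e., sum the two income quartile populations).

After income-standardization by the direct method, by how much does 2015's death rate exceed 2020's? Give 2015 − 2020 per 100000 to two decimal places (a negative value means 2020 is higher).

150.58

Income-specific rates per 100000 for 2015: 1426.55, 978.87, 1481.48, 1080.72.
For 2020: 878.18, 908.14, 1315.01, 1055.19.
Combined standard total = 1823700; weights = 0.1431, 0.3003, 0.2602, 0.2964.
2015: 0.1431×1426.55 + 0.3003×978.87 + 0.2602×1481.48 + 0.2964×1080.72 = 1203.9010 per 100000.
2020: 0.1431×878.18 + 0.3003×908.14 + 0.2602×1315.01 + 0.2964×1055.19 = 1053.3201 per 100000.
Difference = 1203.9010 − 1053.3201 = 150.5809.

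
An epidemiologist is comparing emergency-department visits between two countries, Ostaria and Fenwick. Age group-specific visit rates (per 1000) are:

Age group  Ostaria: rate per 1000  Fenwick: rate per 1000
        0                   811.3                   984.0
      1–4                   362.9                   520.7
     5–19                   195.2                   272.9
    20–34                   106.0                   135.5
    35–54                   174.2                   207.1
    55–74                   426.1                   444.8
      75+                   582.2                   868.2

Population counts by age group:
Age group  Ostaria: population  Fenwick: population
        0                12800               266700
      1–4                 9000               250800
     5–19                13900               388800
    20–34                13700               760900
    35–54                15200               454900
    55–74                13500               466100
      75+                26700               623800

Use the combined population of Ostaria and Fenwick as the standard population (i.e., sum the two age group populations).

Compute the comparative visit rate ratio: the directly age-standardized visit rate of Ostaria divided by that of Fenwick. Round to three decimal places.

0.764

Combined standard total = 3316800; weights = 0.0843, 0.0783, 0.1214, 0.2335, 0.1417, 0.1446, 0.1961.
Ostaria: 0.0843×811.3 + 0.0783×362.9 + 0.1214×195.2 + 0.2335×106.0 + 0.1417×174.2 + 0.1446×426.1 + 0.1961×582.2 = 345.7322 per 1000.
Fenwick: 0.0843×984.0 + 0.0783×520.7 + 0.1214×272.9 + 0.2335×135.5 + 0.1417×207.1 + 0.1446×444.8 + 0.1961×868.2 = 452.4267 per 1000.
Ratio = 345.7322 ÷ 452.4267 = 0.76417.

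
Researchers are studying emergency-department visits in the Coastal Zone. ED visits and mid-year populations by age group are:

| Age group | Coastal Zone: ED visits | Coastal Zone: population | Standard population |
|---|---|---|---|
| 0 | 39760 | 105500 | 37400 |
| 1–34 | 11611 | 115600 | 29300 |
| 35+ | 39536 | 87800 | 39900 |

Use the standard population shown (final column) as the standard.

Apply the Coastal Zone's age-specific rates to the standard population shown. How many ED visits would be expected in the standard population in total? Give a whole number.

Age-specific rates per 1000 for the Coastal Zone: 376.872, 100.441, 450.296.
Expected ED visits = Σ (standard pop × age-specific rate ÷ 1000)
= 37400×376.872/1000 + 29300×100.441/1000 + 39900×450.296/1000
= 14095.01 + 2942.93 + 17966.82 = 35004.76.

35005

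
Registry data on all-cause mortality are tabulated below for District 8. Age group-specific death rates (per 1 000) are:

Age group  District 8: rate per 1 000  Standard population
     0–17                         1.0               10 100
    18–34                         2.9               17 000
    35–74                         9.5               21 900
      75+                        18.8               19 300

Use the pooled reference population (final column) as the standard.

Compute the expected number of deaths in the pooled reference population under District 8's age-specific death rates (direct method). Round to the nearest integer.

630

Expected deaths = Σ (standard pop × age-specific rate ÷ 1 000)
= 10 100×1.0/1 000 + 17 000×2.9/1 000 + 21 900×9.5/1 000 + 19 300×18.8/1 000
= 10.10 + 49.30 + 208.05 + 362.84 = 630.29.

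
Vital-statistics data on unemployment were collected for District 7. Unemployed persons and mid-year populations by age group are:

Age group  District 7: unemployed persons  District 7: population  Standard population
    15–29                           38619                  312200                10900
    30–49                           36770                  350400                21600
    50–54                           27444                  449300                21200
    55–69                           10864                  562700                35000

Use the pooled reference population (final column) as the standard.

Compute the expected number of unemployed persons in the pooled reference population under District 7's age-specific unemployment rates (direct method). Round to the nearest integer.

5586

Age-specific rates per 1000 for District 7: 123.700, 104.937, 61.082, 19.307.
Expected unemployed persons = Σ (standard pop × age-specific rate ÷ 1000)
= 10900×123.700/1000 + 21600×104.937/1000 + 21200×61.082/1000 + 35000×19.307/1000
= 1348.33 + 2266.64 + 1294.93 + 675.74 = 5585.64.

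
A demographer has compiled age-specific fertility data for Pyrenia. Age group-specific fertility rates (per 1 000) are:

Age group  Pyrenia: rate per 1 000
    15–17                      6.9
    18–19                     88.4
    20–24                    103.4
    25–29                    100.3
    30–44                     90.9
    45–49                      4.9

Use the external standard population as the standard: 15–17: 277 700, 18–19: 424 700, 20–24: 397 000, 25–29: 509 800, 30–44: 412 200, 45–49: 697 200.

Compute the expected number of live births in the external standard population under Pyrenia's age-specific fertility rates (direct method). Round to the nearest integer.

172528

Expected live births = Σ (standard pop × age-specific rate ÷ 1 000)
= 277 700×6.9/1 000 + 424 700×88.4/1 000 + 397 000×103.4/1 000 + 509 800×100.3/1 000 + 412 200×90.9/1 000 + 697 200×4.9/1 000
= 1916.13 + 37543.48 + 41049.80 + 51132.94 + 37468.98 + 3416.28 = 172527.61.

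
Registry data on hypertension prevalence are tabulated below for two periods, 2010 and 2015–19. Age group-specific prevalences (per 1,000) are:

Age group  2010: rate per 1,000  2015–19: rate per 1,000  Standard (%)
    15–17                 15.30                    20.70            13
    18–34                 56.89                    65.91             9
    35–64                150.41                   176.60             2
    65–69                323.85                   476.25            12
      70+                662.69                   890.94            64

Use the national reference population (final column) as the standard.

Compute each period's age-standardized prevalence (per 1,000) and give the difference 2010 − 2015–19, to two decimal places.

Standard weights: 0.13, 0.09, 0.02, 0.12, 0.64.
2010: 0.1300×15.30 + 0.0900×56.89 + 0.0200×150.41 + 0.1200×323.85 + 0.6400×662.69 = 473.1009 per 1,000.
2015–19: 0.1300×20.70 + 0.0900×65.91 + 0.0200×176.60 + 0.1200×476.25 + 0.6400×890.94 = 639.5065 per 1,000.
Difference = 473.1009 − 639.5065 = -166.4056.

-166.41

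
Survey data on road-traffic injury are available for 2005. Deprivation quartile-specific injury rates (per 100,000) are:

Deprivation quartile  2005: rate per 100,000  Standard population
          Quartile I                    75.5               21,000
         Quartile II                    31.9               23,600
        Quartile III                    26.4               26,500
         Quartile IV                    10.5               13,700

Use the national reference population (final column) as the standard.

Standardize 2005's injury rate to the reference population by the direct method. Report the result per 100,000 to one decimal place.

37.5

Standard total = 84,800; weights = 0.2476, 0.2783, 0.3125, 0.1616.
Standardized rate: 0.2476×75.5 + 0.2783×31.9 + 0.3125×26.4 + 0.1616×10.5 = 37.5211 per 100,000.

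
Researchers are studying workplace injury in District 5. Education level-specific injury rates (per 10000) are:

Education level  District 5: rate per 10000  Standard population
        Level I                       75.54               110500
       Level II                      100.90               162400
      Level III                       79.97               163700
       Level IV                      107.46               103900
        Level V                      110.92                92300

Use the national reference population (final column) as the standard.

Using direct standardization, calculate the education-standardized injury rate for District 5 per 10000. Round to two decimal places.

Standard total = 632800; weights = 0.1746, 0.2566, 0.2587, 0.1642, 0.1459.
Standardized rate: 0.1746×75.54 + 0.2566×100.90 + 0.2587×79.97 + 0.1642×107.46 + 0.1459×110.92 = 93.5958 per 10000.

93.60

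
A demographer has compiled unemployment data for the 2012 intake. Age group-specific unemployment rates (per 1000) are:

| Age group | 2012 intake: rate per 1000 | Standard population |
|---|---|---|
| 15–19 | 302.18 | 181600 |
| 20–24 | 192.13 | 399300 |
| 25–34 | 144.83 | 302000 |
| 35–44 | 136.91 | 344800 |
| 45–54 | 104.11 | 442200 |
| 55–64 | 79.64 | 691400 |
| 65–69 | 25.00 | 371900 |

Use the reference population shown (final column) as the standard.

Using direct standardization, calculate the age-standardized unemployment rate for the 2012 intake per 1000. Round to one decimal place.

Standard total = 2733200; weights = 0.0664, 0.1461, 0.1105, 0.1262, 0.1618, 0.2530, 0.1361.
Standardized rate: 0.0664×302.18 + 0.1461×192.13 + 0.1105×144.83 + 0.1262×136.91 + 0.1618×104.11 + 0.2530×79.64 + 0.1361×25.00 = 121.8120 per 1000.

121.8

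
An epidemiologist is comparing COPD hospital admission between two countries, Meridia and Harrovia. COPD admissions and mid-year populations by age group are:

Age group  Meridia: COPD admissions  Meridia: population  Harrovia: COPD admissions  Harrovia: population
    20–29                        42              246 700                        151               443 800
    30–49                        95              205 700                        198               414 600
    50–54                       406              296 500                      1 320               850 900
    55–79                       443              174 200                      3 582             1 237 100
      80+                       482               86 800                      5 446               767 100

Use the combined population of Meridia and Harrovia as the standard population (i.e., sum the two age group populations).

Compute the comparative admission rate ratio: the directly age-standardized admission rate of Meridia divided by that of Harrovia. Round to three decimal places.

0.827

Age-specific rates per 10 000 for Meridia: 1.70, 4.62, 13.69, 25.43, 55.53.
For Harrovia: 3.40, 4.78, 15.51, 28.95, 70.99.
Combined standard total = 4 723 400; weights = 0.1462, 0.1313, 0.2429, 0.2988, 0.1808.
Meridia: 0.1462×1.70 + 0.1313×4.62 + 0.2429×13.69 + 0.2988×25.43 + 0.1808×55.53 = 21.8188 per 10 000.
Harrovia: 0.1462×3.40 + 0.1313×4.78 + 0.2429×15.51 + 0.2988×28.95 + 0.1808×70.99 = 26.3788 per 10 000.
Ratio = 21.8188 ÷ 26.3788 = 0.82713.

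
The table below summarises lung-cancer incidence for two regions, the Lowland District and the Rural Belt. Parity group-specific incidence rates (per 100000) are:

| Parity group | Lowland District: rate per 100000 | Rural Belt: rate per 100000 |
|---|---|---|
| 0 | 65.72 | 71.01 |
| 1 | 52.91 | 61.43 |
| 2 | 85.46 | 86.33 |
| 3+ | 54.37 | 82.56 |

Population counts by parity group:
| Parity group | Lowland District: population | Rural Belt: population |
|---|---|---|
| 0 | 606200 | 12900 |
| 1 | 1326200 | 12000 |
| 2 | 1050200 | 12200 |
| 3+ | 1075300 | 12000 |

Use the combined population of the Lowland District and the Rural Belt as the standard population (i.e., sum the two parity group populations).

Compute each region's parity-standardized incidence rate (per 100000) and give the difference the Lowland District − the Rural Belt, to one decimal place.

-11.3

Combined standard total = 4107000; weights = 0.1507, 0.3258, 0.2587, 0.2647.
The Lowland District: 0.1507×65.72 + 0.3258×52.91 + 0.2587×85.46 + 0.2647×54.37 = 63.6476 per 100000.
The Rural Belt: 0.1507×71.01 + 0.3258×61.43 + 0.2587×86.33 + 0.2647×82.56 = 74.9093 per 100000.
Difference = 63.6476 − 74.9093 = -11.2617.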